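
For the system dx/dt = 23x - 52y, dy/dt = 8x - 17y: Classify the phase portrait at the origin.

A = [[23,-52],[8,-17]]; det(A-λI) = λ^2 - 6λ + 25.
λ = 3 ± 4i: positive real part.

unstable spiral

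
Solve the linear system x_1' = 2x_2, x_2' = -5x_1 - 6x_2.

x_1(t) = -K_1e^(-3t)sin(t) - K_1e^(-3t)cos(t) - K_2e^(-3t)sin(t) + K_2e^(-3t)cos(t), x_2(t) = 2K_1e^(-3t)sin(t) + K_1e^(-3t)cos(t) + K_2e^(-3t)sin(t) - 2K_2e^(-3t)cos(t)

Coefficient matrix A = [[0, 2], [-5, -6]].
Characteristic polynomial det(A - λI) = λ^2 + 6λ + 10 = 0.
Eigenvalues λ = -3 ± i (complex conjugate pair).
For λ=-3+i: an eigenvector is (-1,1) - i(-1,2) = (-1 + i, 1 - 2i).
A real fundamental pair from Re and Im of e^((-3+i)t)v: X_1 = e^(-3t)(cos(t)·(-1,1) + sin(t)·(-1,2)), X_2 = e^(-3t)(sin(t)·(-1,1) - cos(t)·(-1,2)).
General solution: K_1X_1 + K_2X_2.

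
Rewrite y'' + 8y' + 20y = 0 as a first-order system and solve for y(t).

y(t) = C_1e^(-4t)cos(2t) + C_2e^(-4t)sin(2t)

Let x_1 = y, x_2 = y'. Then x_1' = x_2 and x_2' = -20x_1 - 8x_2.
A = [[0,1],[-20,-8]]; det(A-λI) = λ^2 + 8λ + 20.
Eigenvalues λ = -4 ± 2i.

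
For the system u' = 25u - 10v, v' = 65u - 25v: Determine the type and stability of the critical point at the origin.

center

A = [[25,-10],[65,-25]]; det(A-λI) = λ^2 + 25.
λ = 0 ± 5i: zero real part.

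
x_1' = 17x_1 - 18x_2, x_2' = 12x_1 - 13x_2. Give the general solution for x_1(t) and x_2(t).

x_1(t) = 3c_1e^(5t) - c_2e^(-t), x_2(t) = 2c_1e^(5t) - c_2e^(-t)

Coefficient matrix A = [[17, -18], [12, -13]].
Characteristic polynomial det(A - λI) = λ^2 - 4λ - 5 = 0.
Eigenvalues λ = 5, -1.
For λ=5: (A-λI) row 1 is [12, -18], so an eigenvector is (3, 2).
For λ=-1: (A-λI) row 1 is [18, -18], so an eigenvector is (-1, -1).
General solution: c_1e^(5t)(3,2) + c_2e^(-t)(-1,-1).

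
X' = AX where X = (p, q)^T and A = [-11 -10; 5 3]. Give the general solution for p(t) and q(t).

p(t) = -c_1e^(-4t)sin(t) + 3c_1e^(-4t)cos(t) + 3c_2e^(-4t)sin(t) + c_2e^(-4t)cos(t), q(t) = c_1e^(-4t)sin(t) - 2c_1e^(-4t)cos(t) - 2c_2e^(-4t)sin(t) - c_2e^(-4t)cos(t)

Coefficient matrix A = [[-11, -10], [5, 3]].
Characteristic polynomial det(A - λI) = λ^2 + 8λ + 17 = 0.
Eigenvalues λ = -4 ± i (complex conjugate pair).
For λ=-4+i: an eigenvector is (3,-2) - i(-1,1) = (3 + i, -2 - i).
A real fundamental pair from Re and Im of e^((-4+i)t)v: X_1 = e^(-4t)(cos(t)·(3,-2) + sin(t)·(-1,1)), X_2 = e^(-4t)(sin(t)·(3,-2) - cos(t)·(-1,1)).
General solution: c_1X_1 + c_2X_2.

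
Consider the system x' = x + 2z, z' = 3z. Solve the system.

x(t) = C_1e^(t) - C_2e^(3t), z(t) = -C_2e^(3t)

Coefficient matrix A = [[1, 2], [0, 3]].
Characteristic polynomial det(A - λI) = λ^2 - 4λ + 3 = 0.
Eigenvalues λ = 1, 3.
For λ=1: (A-λI) row 1 is [0, 2], so an eigenvector is (1, 0).
For λ=3: (A-λI) row 1 is [-2, 2], so an eigenvector is (-1, -1).
General solution: C_1e^(t)(1,0) + C_2e^(3t)(-1,-1).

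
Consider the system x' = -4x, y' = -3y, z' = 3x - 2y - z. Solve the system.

x(t) = K_2e^(-4t), y(t) = K_1e^(-3t), z(t) = K_1e^(-3t) - K_2e^(-4t) + K_3e^(-t)

Coefficient matrix A = [[-4, 0, 0], [0, -3, 0], [3, -2, -1]].
det(A - λI) = 0 gives eigenvalues λ = -3, -4, -1.
For λ=-3: eigenvector (0,1,1).
For λ=-4: eigenvector (1,0,-1).
For λ=-1: eigenvector (0,0,1).
General solution: K_1e^(-3t)(0,1,1) + K_2e^(-4t)(1,0,-1) + K_3e^(-t)(0,0,1).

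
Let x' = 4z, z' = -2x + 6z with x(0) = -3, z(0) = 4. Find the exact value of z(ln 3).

A = [[0,4],[-2,6]]; eigenvalues λ = 4, 2.
Eigenvectors: (1,1) for λ=4, (2,1) for λ=2.
From the initial condition, c_1 = 11, c_2 = -7.
z(ln 3) = (11)(3^4)(1) + (-7)(3^2)(1) = 828.

828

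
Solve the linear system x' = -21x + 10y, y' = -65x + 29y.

x(t) = -c_1e^(4t)sin(5t) + c_1e^(4t)cos(5t) + c_2e^(4t)sin(5t) + c_2e^(4t)cos(5t), y(t) = -3c_1e^(4t)sin(5t) + 2c_1e^(4t)cos(5t) + 2c_2e^(4t)sin(5t) + 3c_2e^(4t)cos(5t)

Coefficient matrix A = [[-21, 10], [-65, 29]].
Characteristic polynomial det(A - λI) = λ^2 - 8λ + 41 = 0.
Eigenvalues λ = 4 ± 5i (complex conjugate pair).
For λ=4+5i: an eigenvector is (1,2) - i(-1,-3) = (1 + i, 2 + 3i).
A real fundamental pair from Re and Im of e^((4+5i)t)v: X_1 = e^(4t)(cos(5t)·(1,2) + sin(5t)·(-1,-3)), X_2 = e^(4t)(sin(5t)·(1,2) - cos(5t)·(-1,-3)).
General solution: c_1X_1 + c_2X_2.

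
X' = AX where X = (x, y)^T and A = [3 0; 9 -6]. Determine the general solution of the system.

Coefficient matrix A = [[3, 0], [9, -6]].
Characteristic polynomial det(A - λI) = λ^2 + 3λ - 18 = 0.
Eigenvalues λ = -6, 3.
For λ=-6: (A-λI) row 1 is [9, 0], so an eigenvector is (0, 1).
For λ=3: (A-λI) row 2 is [9, -9], so an eigenvector is (-1, -1).
General solution: C_1e^(-6t)(0,1) + C_2e^(3t)(-1,-1).

x(t) = -C_2e^(3t), y(t) = C_1e^(-6t) - C_2e^(3t)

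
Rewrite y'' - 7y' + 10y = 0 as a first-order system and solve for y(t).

Let x_1 = y, x_2 = y'. Then x_1' = x_2 and x_2' = -10x_1 + 7x_2.
A = [[0,1],[-10,7]]; det(A-λI) = λ^2 - 7λ + 10.
Eigenvalues λ = 5, 2 with eigenvectors (1,5), (1,2).

y(t) = K_1e^(5t) + K_2e^(2t)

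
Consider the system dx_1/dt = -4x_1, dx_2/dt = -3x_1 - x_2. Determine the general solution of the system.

x_1(t) = -K_2e^(-4t), x_2(t) = K_1e^(-t) - K_2e^(-4t)

Coefficient matrix A = [[-4, 0], [-3, -1]].
Characteristic polynomial det(A - λI) = λ^2 + 5λ + 4 = 0.
Eigenvalues λ = -1, -4.
For λ=-1: (A-λI) row 1 is [-3, 0], so an eigenvector is (0, 1).
For λ=-4: (A-λI) row 2 is [-3, 3], so an eigenvector is (-1, -1).
General solution: K_1e^(-t)(0,1) + K_2e^(-4t)(-1,-1).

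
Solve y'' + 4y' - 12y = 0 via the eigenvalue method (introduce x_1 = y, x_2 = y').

Let x_1 = y, x_2 = y'. Then x_1' = x_2 and x_2' = 12x_1 - 4x_2.
A = [[0,1],[12,-4]]; det(A-λI) = λ^2 + 4λ - 12.
Eigenvalues λ = 2, -6 with eigenvectors (1,2), (1,-6).

y(t) = C_1e^(2t) + C_2e^(-6t)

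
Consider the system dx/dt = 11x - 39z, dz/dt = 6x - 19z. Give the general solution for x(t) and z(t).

Coefficient matrix A = [[11, -39], [6, -19]].
Characteristic polynomial det(A - λI) = λ^2 + 8λ + 25 = 0.
Eigenvalues λ = -4 ± 3i (complex conjugate pair).
For λ=-4+3i: an eigenvector is (3,1) - i(2,1) = (3 - 2i, 1 - i).
A real fundamental pair from Re and Im of e^((-4+3i)t)v: X_1 = e^(-4t)(cos(3t)·(3,1) + sin(3t)·(2,1)), X_2 = e^(-4t)(sin(3t)·(3,1) - cos(3t)·(2,1)).
General solution: K_1X_1 + K_2X_2.

x(t) = 2K_1e^(-4t)sin(3t) + 3K_1e^(-4t)cos(3t) + 3K_2e^(-4t)sin(3t) - 2K_2e^(-4t)cos(3t), z(t) = K_1e^(-4t)sin(3t) + K_1e^(-4t)cos(3t) + K_2e^(-4t)sin(3t) - K_2e^(-4t)cos(3t)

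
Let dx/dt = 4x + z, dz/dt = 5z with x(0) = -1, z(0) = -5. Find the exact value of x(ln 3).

-891

A = [[4,1],[0,5]]; eigenvalues λ = 5, 4.
Eigenvectors: (-1,-1) for λ=5, (1,0) for λ=4.
From the initial condition, c_1 = 5, c_2 = 4.
x(ln 3) = (5)(3^5)(-1) + (4)(3^4)(1) = -891.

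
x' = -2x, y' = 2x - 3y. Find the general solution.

Coefficient matrix A = [[-2, 0], [2, -3]].
Characteristic polynomial det(A - λI) = λ^2 + 5λ + 6 = 0.
Eigenvalues λ = -2, -3.
For λ=-2: (A-λI) row 2 is [2, -1], so an eigenvector is (-1, -2).
For λ=-3: (A-λI) row 1 is [1, 0], so an eigenvector is (0, -1).
General solution: c_1e^(-2t)(-1,-2) + c_2e^(-3t)(0,-1).

x(t) = -c_1e^(-2t), y(t) = -2c_1e^(-2t) - c_2e^(-3t)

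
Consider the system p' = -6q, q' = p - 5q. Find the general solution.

p(t) = 2C_1e^(-3t) - 3C_2e^(-2t), q(t) = C_1e^(-3t) - C_2e^(-2t)

Coefficient matrix A = [[0, -6], [1, -5]].
Characteristic polynomial det(A - λI) = λ^2 + 5λ + 6 = 0.
Eigenvalues λ = -3, -2.
For λ=-3: (A-λI) row 1 is [3, -6], so an eigenvector is (2, 1).
For λ=-2: (A-λI) row 1 is [2, -6], so an eigenvector is (-3, -1).
General solution: C_1e^(-3t)(2,1) + C_2e^(-2t)(-3,-1).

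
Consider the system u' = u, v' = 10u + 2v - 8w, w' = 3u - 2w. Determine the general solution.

u(t) = C_1e^(t), v(t) = -2C_1e^(t) + C_2e^(2t) + 2C_3e^(-2t), w(t) = C_1e^(t) + C_3e^(-2t)

Coefficient matrix A = [[1, 0, 0], [10, 2, -8], [3, 0, -2]].
det(A - λI) = 0 gives eigenvalues λ = 1, 2, -2.
For λ=1: eigenvector (1,-2,1).
For λ=2: eigenvector (0,1,0).
For λ=-2: eigenvector (0,2,1).
General solution: C_1e^(t)(1,-2,1) + C_2e^(2t)(0,1,0) + C_3e^(-2t)(0,2,1).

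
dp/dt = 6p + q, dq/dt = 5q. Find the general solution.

Coefficient matrix A = [[6, 1], [0, 5]].
Characteristic polynomial det(A - λI) = λ^2 - 11λ + 30 = 0.
Eigenvalues λ = 5, 6.
For λ=5: (A-λI) row 1 is [1, 1], so an eigenvector is (-1, 1).
For λ=6: (A-λI) row 1 is [0, 1], so an eigenvector is (-1, 0).
General solution: C_1e^(5t)(-1,1) + C_2e^(6t)(-1,0).

p(t) = -C_1e^(5t) - C_2e^(6t), q(t) = C_1e^(5t)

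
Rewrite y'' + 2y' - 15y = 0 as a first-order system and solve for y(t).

y(t) = c_1e^(-5t) + c_2e^(3t)

Let x_1 = y, x_2 = y'. Then x_1' = x_2 and x_2' = 15x_1 - 2x_2.
A = [[0,1],[15,-2]]; det(A-λI) = λ^2 + 2λ - 15.
Eigenvalues λ = -5, 3 with eigenvectors (1,-5), (1,3).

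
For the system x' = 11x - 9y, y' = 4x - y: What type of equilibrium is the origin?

unstable improper node

A = [[11,-9],[4,-1]]; det(A-λI) = λ^2 - 10λ + 25.
repeated λ = 5 with a single eigenvector.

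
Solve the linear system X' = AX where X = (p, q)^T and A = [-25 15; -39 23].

p(t) = c_1e^(-t)sin(3t) - 2c_1e^(-t)cos(3t) - 2c_2e^(-t)sin(3t) - c_2e^(-t)cos(3t), q(t) = 2c_1e^(-t)sin(3t) - 3c_1e^(-t)cos(3t) - 3c_2e^(-t)sin(3t) - 2c_2e^(-t)cos(3t)

Coefficient matrix A = [[-25, 15], [-39, 23]].
Characteristic polynomial det(A - λI) = λ^2 + 2λ + 10 = 0.
Eigenvalues λ = -1 ± 3i (complex conjugate pair).
For λ=-1+3i: an eigenvector is (-2,-3) - i(1,2) = (-2 - i, -3 - 2i).
A real fundamental pair from Re and Im of e^((-1+3i)t)v: X_1 = e^(-t)(cos(3t)·(-2,-3) + sin(3t)·(1,2)), X_2 = e^(-t)(sin(3t)·(-2,-3) - cos(3t)·(1,2)).
General solution: c_1X_1 + c_2X_2.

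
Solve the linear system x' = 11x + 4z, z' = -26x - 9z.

x(t) = -K_1e^(t)sin(2t) - K_1e^(t)cos(2t) - K_2e^(t)sin(2t) + K_2e^(t)cos(2t), z(t) = 3K_1e^(t)sin(2t) + 2K_1e^(t)cos(2t) + 2K_2e^(t)sin(2t) - 3K_2e^(t)cos(2t)

Coefficient matrix A = [[11, 4], [-26, -9]].
Characteristic polynomial det(A - λI) = λ^2 - 2λ + 5 = 0.
Eigenvalues λ = 1 ± 2i (complex conjugate pair).
For λ=1+2i: an eigenvector is (-1,2) - i(-1,3) = (-1 + i, 2 - 3i).
A real fundamental pair from Re and Im of e^((1+2i)t)v: X_1 = e^(t)(cos(2t)·(-1,2) + sin(2t)·(-1,3)), X_2 = e^(t)(sin(2t)·(-1,2) - cos(2t)·(-1,3)).
General solution: K_1X_1 + K_2X_2.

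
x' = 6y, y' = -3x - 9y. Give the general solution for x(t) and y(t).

Coefficient matrix A = [[0, 6], [-3, -9]].
Characteristic polynomial det(A - λI) = λ^2 + 9λ + 18 = 0.
Eigenvalues λ = -6, -3.
For λ=-6: (A-λI) row 1 is [6, 6], so an eigenvector is (-1, 1).
For λ=-3: (A-λI) row 1 is [3, 6], so an eigenvector is (-2, 1).
General solution: C_1e^(-6t)(-1,1) + C_2e^(-3t)(-2,1).

x(t) = -C_1e^(-6t) - 2C_2e^(-3t), y(t) = C_1e^(-6t) + C_2e^(-3t)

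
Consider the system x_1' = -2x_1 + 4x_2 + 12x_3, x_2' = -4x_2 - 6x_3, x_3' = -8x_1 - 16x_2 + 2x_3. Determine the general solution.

Coefficient matrix A = [[-2, 4, 12], [0, -4, -6], [-8, -16, 2]].
det(A - λI) = 0 gives eigenvalues λ = -2, -4, 2.
For λ=-2: eigenvector (13,-6,2).
For λ=-4: eigenvector (-2,1,0).
For λ=2: eigenvector (2,-1,1).
General solution: c_1e^(-2t)(13,-6,2) + c_2e^(-4t)(-2,1,0) + c_3e^(2t)(2,-1,1).

x_1(t) = 13c_1e^(-2t) - 2c_2e^(-4t) + 2c_3e^(2t), x_2(t) = -6c_1e^(-2t) + c_2e^(-4t) - c_3e^(2t), x_3(t) = 2c_1e^(-2t) + c_3e^(2t)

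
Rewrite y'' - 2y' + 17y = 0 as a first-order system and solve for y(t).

Let x_1 = y, x_2 = y'. Then x_1' = x_2 and x_2' = -17x_1 + 2x_2.
A = [[0,1],[-17,2]]; det(A-λI) = λ^2 - 2λ + 17.
Eigenvalues λ = 1 ± 4i.

y(t) = C_1e^(t)cos(4t) + C_2e^(t)sin(4t)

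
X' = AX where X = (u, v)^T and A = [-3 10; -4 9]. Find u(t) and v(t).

Coefficient matrix A = [[-3, 10], [-4, 9]].
Characteristic polynomial det(A - λI) = λ^2 - 6λ + 13 = 0.
Eigenvalues λ = 3 ± 2i (complex conjugate pair).
For λ=3+2i: an eigenvector is (1,1) - i(2,1) = (1 - 2i, 1 - i).
A real fundamental pair from Re and Im of e^((3+2i)t)v: X_1 = e^(3t)(cos(2t)·(1,1) + sin(2t)·(2,1)), X_2 = e^(3t)(sin(2t)·(1,1) - cos(2t)·(2,1)).
General solution: K_1X_1 + K_2X_2.

u(t) = 2K_1e^(3t)sin(2t) + K_1e^(3t)cos(2t) + K_2e^(3t)sin(2t) - 2K_2e^(3t)cos(2t), v(t) = K_1e^(3t)sin(2t) + K_1e^(3t)cos(2t) + K_2e^(3t)sin(2t) - K_2e^(3t)cos(2t)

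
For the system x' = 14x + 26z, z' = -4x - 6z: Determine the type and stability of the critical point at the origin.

unstable spiral

A = [[14,26],[-4,-6]]; det(A-λI) = λ^2 - 8λ + 20.
λ = 4 ± 2i: positive real part.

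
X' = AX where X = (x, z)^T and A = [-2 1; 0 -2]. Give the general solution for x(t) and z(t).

x(t) = c_1e^(-2t) + c_2te^(-2t) - 3c_2e^(-2t), z(t) = c_2e^(-2t)

Coefficient matrix A = [[-2, 1], [0, -2]].
Characteristic polynomial det(A - λI) = λ^2 + 4λ + 4 = 0.
Single eigenvalue λ = -2 with algebraic multiplicity 2.
Eigenvector v = (1,0); generalized eigenvector w with (A-λI)w=v is (-3,1).
General solution: e^(-2t)[c_1·v + c_2·(t·v + w)].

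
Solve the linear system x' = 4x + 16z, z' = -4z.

Coefficient matrix A = [[4, 16], [0, -4]].
Characteristic polynomial det(A - λI) = λ^2 - 16 = 0.
Eigenvalues λ = -4, 4.
For λ=-4: (A-λI) row 1 is [8, 16], so an eigenvector is (2, -1).
For λ=4: (A-λI) row 1 is [0, 16], so an eigenvector is (-1, 0).
General solution: C_1e^(-4t)(2,-1) + C_2e^(4t)(-1,0).

x(t) = 2C_1e^(-4t) - C_2e^(4t), z(t) = -C_1e^(-4t)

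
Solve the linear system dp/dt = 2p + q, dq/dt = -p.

Coefficient matrix A = [[2, 1], [-1, 0]].
Characteristic polynomial det(A - λI) = λ^2 - 2λ + 1 = 0.
Single eigenvalue λ = 1 with algebraic multiplicity 2.
Eigenvector v = (1,-1); generalized eigenvector w with (A-λI)w=v is (3,-2).
General solution: e^(t)[K_1·v + K_2·(t·v + w)].

p(t) = K_1e^(t) + K_2te^(t) + 3K_2e^(t), q(t) = -K_1e^(t) - K_2te^(t) - 2K_2e^(t)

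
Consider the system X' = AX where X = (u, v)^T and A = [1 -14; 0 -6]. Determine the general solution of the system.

u(t) = -c_1e^(t) - 2c_2e^(-6t), v(t) = -c_2e^(-6t)

Coefficient matrix A = [[1, -14], [0, -6]].
Characteristic polynomial det(A - λI) = λ^2 + 5λ - 6 = 0.
Eigenvalues λ = 1, -6.
For λ=1: (A-λI) row 1 is [0, -14], so an eigenvector is (-1, 0).
For λ=-6: (A-λI) row 1 is [7, -14], so an eigenvector is (-2, -1).
General solution: c_1e^(t)(-1,0) + c_2e^(-6t)(-2,-1).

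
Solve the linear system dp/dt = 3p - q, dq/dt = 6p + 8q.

Coefficient matrix A = [[3, -1], [6, 8]].
Characteristic polynomial det(A - λI) = λ^2 - 11λ + 30 = 0.
Eigenvalues λ = 5, 6.
For λ=5: (A-λI) row 1 is [-2, -1], so an eigenvector is (1, -2).
For λ=6: (A-λI) row 1 is [-3, -1], so an eigenvector is (-1, 3).
General solution: C_1e^(5t)(1,-2) + C_2e^(6t)(-1,3).

p(t) = C_1e^(5t) - C_2e^(6t), q(t) = -2C_1e^(5t) + 3C_2e^(6t)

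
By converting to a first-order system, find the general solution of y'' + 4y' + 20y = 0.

Let x_1 = y, x_2 = y'. Then x_1' = x_2 and x_2' = -20x_1 - 4x_2.
A = [[0,1],[-20,-4]]; det(A-λI) = λ^2 + 4λ + 20.
Eigenvalues λ = -2 ± 4i.

y(t) = C_1e^(-2t)cos(4t) + C_2e^(-2t)sin(4t)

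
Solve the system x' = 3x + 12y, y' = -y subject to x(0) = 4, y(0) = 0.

x(t) = 4e^(3t), y(t) = 0

Coefficient matrix A = [[3, 12], [0, -1]].
Characteristic polynomial det(A - λI) = λ^2 - 2λ - 3 = 0.
Eigenvalues λ = -1, 3.
For λ=-1: (A-λI) row 1 is [4, 12], so an eigenvector is (-3, 1).
For λ=3: (A-λI) row 1 is [0, 12], so an eigenvector is (-1, 0).
General solution: c_1e^(-t)(-3,1) + c_2e^(3t)(-1,0).
Applying x(0)=4, y(0)=0 gives c_1=0, c_2=-4.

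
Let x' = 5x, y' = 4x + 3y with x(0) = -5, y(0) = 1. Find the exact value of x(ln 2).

-160

A = [[5,0],[4,3]]; eigenvalues λ = 5, 3.
Eigenvectors: (1,2) for λ=5, (0,-1) for λ=3.
From the initial condition, c_1 = -5, c_2 = -11.
x(ln 2) = (-5)(2^5)(1) + (-11)(2^3)(0) = -160.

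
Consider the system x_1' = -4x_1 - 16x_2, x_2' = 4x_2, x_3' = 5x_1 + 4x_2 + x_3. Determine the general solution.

Coefficient matrix A = [[-4, -16, 0], [0, 4, 0], [5, 4, 1]].
det(A - λI) = 0 gives eigenvalues λ = 1, 4, -4.
For λ=1: eigenvector (0,0,1).
For λ=4: eigenvector (-2,1,-2).
For λ=-4: eigenvector (1,0,-1).
General solution: C_1e^(t)(0,0,1) + C_2e^(4t)(-2,1,-2) + C_3e^(-4t)(1,0,-1).

x_1(t) = -2C_2e^(4t) + C_3e^(-4t), x_2(t) = C_2e^(4t), x_3(t) = C_1e^(t) - 2C_2e^(4t) - C_3e^(-4t)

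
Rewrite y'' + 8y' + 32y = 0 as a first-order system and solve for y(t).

y(t) = C_1e^(-4t)cos(4t) + C_2e^(-4t)sin(4t)

Let x_1 = y, x_2 = y'. Then x_1' = x_2 and x_2' = -32x_1 - 8x_2.
A = [[0,1],[-32,-8]]; det(A-λI) = λ^2 + 8λ + 32.
Eigenvalues λ = -4 ± 4i.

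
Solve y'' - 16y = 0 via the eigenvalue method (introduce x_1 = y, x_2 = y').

Let x_1 = y, x_2 = y'. Then x_1' = x_2 and x_2' = 16x_1.
A = [[0,1],[16,0]]; det(A-λI) = λ^2 - 16.
Eigenvalues λ = 4, -4 with eigenvectors (1,4), (1,-4).

y(t) = c_1e^(4t) + c_2e^(-4t)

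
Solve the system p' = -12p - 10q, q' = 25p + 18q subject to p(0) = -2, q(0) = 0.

Coefficient matrix A = [[-12, -10], [25, 18]].
Characteristic polynomial det(A - λI) = λ^2 - 6λ + 34 = 0.
Eigenvalues λ = 3 ± 5i (complex conjugate pair).
For λ=3+5i: an eigenvector is (1,-1) - i(-1,2) = (1 + i, -1 - 2i).
A real fundamental pair from Re and Im of e^((3+5i)t)v: X_1 = e^(3t)(cos(5t)·(1,-1) + sin(5t)·(-1,2)), X_2 = e^(3t)(sin(5t)·(1,-1) - cos(5t)·(-1,2)).
General solution: C_1X_1 + C_2X_2.
Applying p(0)=-2, q(0)=0 gives C_1=-4, C_2=2.

p(t) = 6e^(3t)sin(5t) - 2e^(3t)cos(5t), q(t) = -10e^(3t)sin(5t)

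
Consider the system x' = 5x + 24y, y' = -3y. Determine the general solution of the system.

x(t) = 3C_1e^(-3t) - C_2e^(5t), y(t) = -C_1e^(-3t)

Coefficient matrix A = [[5, 24], [0, -3]].
Characteristic polynomial det(A - λI) = λ^2 - 2λ - 15 = 0.
Eigenvalues λ = -3, 5.
For λ=-3: (A-λI) row 1 is [8, 24], so an eigenvector is (3, -1).
For λ=5: (A-λI) row 1 is [0, 24], so an eigenvector is (-1, 0).
General solution: C_1e^(-3t)(3,-1) + C_2e^(5t)(-1,0).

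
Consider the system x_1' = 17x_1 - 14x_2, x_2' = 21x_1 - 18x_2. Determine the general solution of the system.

x_1(t) = C_1e^(3t) + 2C_2e^(-4t), x_2(t) = C_1e^(3t) + 3C_2e^(-4t)

Coefficient matrix A = [[17, -14], [21, -18]].
Characteristic polynomial det(A - λI) = λ^2 + λ - 12 = 0.
Eigenvalues λ = 3, -4.
For λ=3: (A-λI) row 1 is [14, -14], so an eigenvector is (1, 1).
For λ=-4: (A-λI) row 1 is [21, -14], so an eigenvector is (2, 3).
General solution: C_1e^(3t)(1,1) + C_2e^(-4t)(2,3).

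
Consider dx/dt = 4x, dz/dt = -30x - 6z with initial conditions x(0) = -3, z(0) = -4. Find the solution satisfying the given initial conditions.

Coefficient matrix A = [[4, 0], [-30, -6]].
Characteristic polynomial det(A - λI) = λ^2 + 2λ - 24 = 0.
Eigenvalues λ = 4, -6.
For λ=4: (A-λI) row 2 is [-30, -10], so an eigenvector is (1, -3).
For λ=-6: (A-λI) row 1 is [10, 0], so an eigenvector is (0, 1).
General solution: c_1e^(4t)(1,-3) + c_2e^(-6t)(0,1).
Applying x(0)=-3, z(0)=-4 gives c_1=-3, c_2=-13.

x(t) = -3e^(4t), z(t) = 9e^(4t) - 13e^(-6t)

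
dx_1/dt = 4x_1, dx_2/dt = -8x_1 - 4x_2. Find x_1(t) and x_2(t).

x_1(t) = C_2e^(4t), x_2(t) = -C_1e^(-4t) - C_2e^(4t)

Coefficient matrix A = [[4, 0], [-8, -4]].
Characteristic polynomial det(A - λI) = λ^2 - 16 = 0.
Eigenvalues λ = -4, 4.
For λ=-4: (A-λI) row 1 is [8, 0], so an eigenvector is (0, -1).
For λ=4: (A-λI) row 2 is [-8, -8], so an eigenvector is (1, -1).
General solution: C_1e^(-4t)(0,-1) + C_2e^(4t)(1,-1).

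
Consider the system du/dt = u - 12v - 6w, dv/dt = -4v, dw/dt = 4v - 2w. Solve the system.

Coefficient matrix A = [[1, -12, -6], [0, -4, 0], [0, 4, -2]].
det(A - λI) = 0 gives eigenvalues λ = 1, -4, -2.
For λ=1: eigenvector (1,0,0).
For λ=-4: eigenvector (0,1,-2).
For λ=-2: eigenvector (2,0,1).
General solution: K_1e^(t)(1,0,0) + K_2e^(-4t)(0,1,-2) + K_3e^(-2t)(2,0,1).

u(t) = K_1e^(t) + 2K_3e^(-2t), v(t) = K_2e^(-4t), w(t) = -2K_2e^(-4t) + K_3e^(-2t)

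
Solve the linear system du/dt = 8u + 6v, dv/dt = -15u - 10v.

Coefficient matrix A = [[8, 6], [-15, -10]].
Characteristic polynomial det(A - λI) = λ^2 + 2λ + 10 = 0.
Eigenvalues λ = -1 ± 3i (complex conjugate pair).
For λ=-1+3i: an eigenvector is (-1,1) - i(-1,2) = (-1 + i, 1 - 2i).
A real fundamental pair from Re and Im of e^((-1+3i)t)v: X_1 = e^(-t)(cos(3t)·(-1,1) + sin(3t)·(-1,2)), X_2 = e^(-t)(sin(3t)·(-1,1) - cos(3t)·(-1,2)).
General solution: c_1X_1 + c_2X_2.

u(t) = -c_1e^(-t)sin(3t) - c_1e^(-t)cos(3t) - c_2e^(-t)sin(3t) + c_2e^(-t)cos(3t), v(t) = 2c_1e^(-t)sin(3t) + c_1e^(-t)cos(3t) + c_2e^(-t)sin(3t) - 2c_2e^(-t)cos(3t)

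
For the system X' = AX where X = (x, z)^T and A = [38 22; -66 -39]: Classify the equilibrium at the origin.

saddle

A = [[38,22],[-66,-39]]; det(A-λI) = λ^2 + λ - 30.
λ = 5, -6: opposite signs.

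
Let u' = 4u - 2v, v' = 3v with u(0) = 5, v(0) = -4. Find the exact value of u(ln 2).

144

A = [[4,-2],[0,3]]; eigenvalues λ = 3, 4.
Eigenvectors: (2,1) for λ=3, (-1,0) for λ=4.
From the initial condition, c_1 = -4, c_2 = -13.
u(ln 2) = (-4)(2^3)(2) + (-13)(2^4)(-1) = 144.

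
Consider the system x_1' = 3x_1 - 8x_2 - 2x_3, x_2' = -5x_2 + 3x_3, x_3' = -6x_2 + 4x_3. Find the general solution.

x_1(t) = -6K_1e^(t) + K_2e^(3t) + 2K_3e^(-2t), x_2(t) = -K_1e^(t) + K_3e^(-2t), x_3(t) = -2K_1e^(t) + K_3e^(-2t)

Coefficient matrix A = [[3, -8, -2], [0, -5, 3], [0, -6, 4]].
det(A - λI) = 0 gives eigenvalues λ = 1, 3, -2.
For λ=1: eigenvector (-6,-1,-2).
For λ=3: eigenvector (1,0,0).
For λ=-2: eigenvector (2,1,1).
General solution: K_1e^(t)(-6,-1,-2) + K_2e^(3t)(1,0,0) + K_3e^(-2t)(2,1,1).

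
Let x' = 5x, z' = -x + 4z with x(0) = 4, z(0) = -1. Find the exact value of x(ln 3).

972

A = [[5,0],[-1,4]]; eigenvalues λ = 5, 4.
Eigenvectors: (-1,1) for λ=5, (0,-1) for λ=4.
From the initial condition, c_1 = -4, c_2 = -3.
x(ln 3) = (-4)(3^5)(-1) + (-3)(3^4)(0) = 972.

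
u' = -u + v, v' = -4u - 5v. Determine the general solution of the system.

Coefficient matrix A = [[-1, 1], [-4, -5]].
Characteristic polynomial det(A - λI) = λ^2 + 6λ + 9 = 0.
Single eigenvalue λ = -3 with algebraic multiplicity 2.
Eigenvector v = (-1,2); generalized eigenvector w with (A-λI)w=v is (-2,3).
General solution: e^(-3t)[c_1·v + c_2·(t·v + w)].

u(t) = -c_1e^(-3t) - c_2te^(-3t) - 2c_2e^(-3t), v(t) = 2c_1e^(-3t) + 2c_2te^(-3t) + 3c_2e^(-3t)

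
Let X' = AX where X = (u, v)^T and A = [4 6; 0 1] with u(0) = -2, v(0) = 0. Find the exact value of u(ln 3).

A = [[4,6],[0,1]]; eigenvalues λ = 1, 4.
Eigenvectors: (2,-1) for λ=1, (-1,0) for λ=4.
From the initial condition, c_1 = 0, c_2 = 2.
u(ln 3) = (0)(3^1)(2) + (2)(3^4)(-1) = -162.

-162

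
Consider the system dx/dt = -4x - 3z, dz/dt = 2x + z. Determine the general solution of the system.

x(t) = -3c_1e^(-2t) + c_2e^(-t), z(t) = 2c_1e^(-2t) - c_2e^(-t)

Coefficient matrix A = [[-4, -3], [2, 1]].
Characteristic polynomial det(A - λI) = λ^2 + 3λ + 2 = 0.
Eigenvalues λ = -2, -1.
For λ=-2: (A-λI) row 1 is [-2, -3], so an eigenvector is (-3, 2).
For λ=-1: (A-λI) row 1 is [-3, -3], so an eigenvector is (1, -1).
General solution: c_1e^(-2t)(-3,2) + c_2e^(-t)(1,-1).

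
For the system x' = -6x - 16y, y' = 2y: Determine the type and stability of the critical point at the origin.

A = [[-6,-16],[0,2]]; det(A-λI) = λ^2 + 4λ - 12.
λ = -6, 2: opposite signs.

saddle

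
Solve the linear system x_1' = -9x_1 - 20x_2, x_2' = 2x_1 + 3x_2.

Coefficient matrix A = [[-9, -20], [2, 3]].
Characteristic polynomial det(A - λI) = λ^2 + 6λ + 13 = 0.
Eigenvalues λ = -3 ± 2i (complex conjugate pair).
For λ=-3+2i: an eigenvector is (-1,0) - i(3,-1) = (-1 - 3i, 0 + i).
A real fundamental pair from Re and Im of e^((-3+2i)t)v: X_1 = e^(-3t)(cos(2t)·(-1,0) + sin(2t)·(3,-1)), X_2 = e^(-3t)(sin(2t)·(-1,0) - cos(2t)·(3,-1)).
General solution: c_1X_1 + c_2X_2.

x_1(t) = 3c_1e^(-3t)sin(2t) - c_1e^(-3t)cos(2t) - c_2e^(-3t)sin(2t) - 3c_2e^(-3t)cos(2t), x_2(t) = -c_1e^(-3t)sin(2t) + c_2e^(-3t)cos(2t)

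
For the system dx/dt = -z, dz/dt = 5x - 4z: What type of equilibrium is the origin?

A = [[0,-1],[5,-4]]; det(A-λI) = λ^2 + 4λ + 5.
λ = -2 ± i: negative real part.

stable spiral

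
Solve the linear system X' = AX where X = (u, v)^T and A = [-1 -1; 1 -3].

Coefficient matrix A = [[-1, -1], [1, -3]].
Characteristic polynomial det(A - λI) = λ^2 + 4λ + 4 = 0.
Single eigenvalue λ = -2 with algebraic multiplicity 2.
Eigenvector v = (-1,-1); generalized eigenvector w with (A-λI)w=v is (-3,-2).
General solution: e^(-2t)[c_1·v + c_2·(t·v + w)].

u(t) = -c_1e^(-2t) - c_2te^(-2t) - 3c_2e^(-2t), v(t) = -c_1e^(-2t) - c_2te^(-2t) - 2c_2e^(-2t)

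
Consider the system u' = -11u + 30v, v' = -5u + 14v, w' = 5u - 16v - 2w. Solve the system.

u(t) = 3K_1e^(-t) + 2K_3e^(4t), v(t) = K_1e^(-t) + K_3e^(4t), w(t) = -K_1e^(-t) + K_2e^(-2t) - K_3e^(4t)

Coefficient matrix A = [[-11, 30, 0], [-5, 14, 0], [5, -16, -2]].
det(A - λI) = 0 gives eigenvalues λ = -1, -2, 4.
For λ=-1: eigenvector (3,1,-1).
For λ=-2: eigenvector (0,0,1).
For λ=4: eigenvector (2,1,-1).
General solution: K_1e^(-t)(3,1,-1) + K_2e^(-2t)(0,0,1) + K_3e^(4t)(2,1,-1).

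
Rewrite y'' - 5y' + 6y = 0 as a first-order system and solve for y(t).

y(t) = K_1e^(3t) + K_2e^(2t)

Let x_1 = y, x_2 = y'. Then x_1' = x_2 and x_2' = -6x_1 + 5x_2.
A = [[0,1],[-6,5]]; det(A-λI) = λ^2 - 5λ + 6.
Eigenvalues λ = 3, 2 with eigenvectors (1,3), (1,2).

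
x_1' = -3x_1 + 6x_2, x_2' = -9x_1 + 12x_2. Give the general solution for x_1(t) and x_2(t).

x_1(t) = 2c_1e^(6t) - c_2e^(3t), x_2(t) = 3c_1e^(6t) - c_2e^(3t)

Coefficient matrix A = [[-3, 6], [-9, 12]].
Characteristic polynomial det(A - λI) = λ^2 - 9λ + 18 = 0.
Eigenvalues λ = 6, 3.
For λ=6: (A-λI) row 1 is [-9, 6], so an eigenvector is (2, 3).
For λ=3: (A-λI) row 1 is [-6, 6], so an eigenvector is (-1, -1).
General solution: c_1e^(6t)(2,3) + c_2e^(3t)(-1,-1).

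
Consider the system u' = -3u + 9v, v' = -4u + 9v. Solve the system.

Coefficient matrix A = [[-3, 9], [-4, 9]].
Characteristic polynomial det(A - λI) = λ^2 - 6λ + 9 = 0.
Single eigenvalue λ = 3 with algebraic multiplicity 2.
Eigenvector v = (-3,-2); generalized eigenvector w with (A-λI)w=v is (-1,-1).
General solution: e^(3t)[C_1·v + C_2·(t·v + w)].

u(t) = -3C_1e^(3t) - 3C_2te^(3t) - C_2e^(3t), v(t) = -2C_1e^(3t) - 2C_2te^(3t) - C_2e^(3t)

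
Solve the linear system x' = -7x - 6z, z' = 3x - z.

Coefficient matrix A = [[-7, -6], [3, -1]].
Characteristic polynomial det(A - λI) = λ^2 + 8λ + 25 = 0.
Eigenvalues λ = -4 ± 3i (complex conjugate pair).
For λ=-4+3i: an eigenvector is (-1,1) - i(-1,0) = (-1 + i, 1).
A real fundamental pair from Re and Im of e^((-4+3i)t)v: X_1 = e^(-4t)(cos(3t)·(-1,1) + sin(3t)·(-1,0)), X_2 = e^(-4t)(sin(3t)·(-1,1) - cos(3t)·(-1,0)).
General solution: K_1X_1 + K_2X_2.

x(t) = -K_1e^(-4t)sin(3t) - K_1e^(-4t)cos(3t) - K_2e^(-4t)sin(3t) + K_2e^(-4t)cos(3t), z(t) = K_1e^(-4t)cos(3t) + K_2e^(-4t)sin(3t)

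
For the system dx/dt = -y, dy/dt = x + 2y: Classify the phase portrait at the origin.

A = [[0,-1],[1,2]]; det(A-λI) = λ^2 - 2λ + 1.
repeated λ = 1 with a single eigenvector.

unstable improper node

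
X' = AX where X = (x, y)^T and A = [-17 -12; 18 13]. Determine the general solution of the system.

x(t) = -2K_1e^(t) + K_2e^(-5t), y(t) = 3K_1e^(t) - K_2e^(-5t)

Coefficient matrix A = [[-17, -12], [18, 13]].
Characteristic polynomial det(A - λI) = λ^2 + 4λ - 5 = 0.
Eigenvalues λ = 1, -5.
For λ=1: (A-λI) row 1 is [-18, -12], so an eigenvector is (-2, 3).
For λ=-5: (A-λI) row 1 is [-12, -12], so an eigenvector is (1, -1).
General solution: K_1e^(t)(-2,3) + K_2e^(-5t)(1,-1).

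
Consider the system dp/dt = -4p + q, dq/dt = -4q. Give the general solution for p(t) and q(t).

p(t) = C_1e^(-4t) + C_2te^(-4t) - 3C_2e^(-4t), q(t) = C_2e^(-4t)

Coefficient matrix A = [[-4, 1], [0, -4]].
Characteristic polynomial det(A - λI) = λ^2 + 8λ + 16 = 0.
Single eigenvalue λ = -4 with algebraic multiplicity 2.
Eigenvector v = (1,0); generalized eigenvector w with (A-λI)w=v is (-3,1).
General solution: e^(-4t)[C_1·v + C_2·(t·v + w)].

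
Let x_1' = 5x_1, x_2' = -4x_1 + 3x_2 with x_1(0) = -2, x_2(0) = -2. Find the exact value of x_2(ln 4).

A = [[5,0],[-4,3]]; eigenvalues λ = 3, 5.
Eigenvectors: (0,-1) for λ=3, (-1,2) for λ=5.
From the initial condition, c_1 = 6, c_2 = 2.
x_2(ln 4) = (6)(4^3)(-1) + (2)(4^5)(2) = 3712.

3712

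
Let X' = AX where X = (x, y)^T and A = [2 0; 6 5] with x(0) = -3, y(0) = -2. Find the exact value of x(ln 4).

A = [[2,0],[6,5]]; eigenvalues λ = 5, 2.
Eigenvectors: (0,-1) for λ=5, (1,-2) for λ=2.
From the initial condition, c_1 = 8, c_2 = -3.
x(ln 4) = (8)(4^5)(0) + (-3)(4^2)(1) = -48.

-48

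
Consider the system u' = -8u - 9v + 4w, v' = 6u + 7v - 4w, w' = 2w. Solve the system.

u(t) = -C_1e^(t) + 3C_2e^(-2t) + 4C_3e^(2t), v(t) = C_1e^(t) - 2C_2e^(-2t) - 4C_3e^(2t), w(t) = C_3e^(2t)

Coefficient matrix A = [[-8, -9, 4], [6, 7, -4], [0, 0, 2]].
det(A - λI) = 0 gives eigenvalues λ = 1, -2, 2.
For λ=1: eigenvector (-1,1,0).
For λ=-2: eigenvector (3,-2,0).
For λ=2: eigenvector (4,-4,1).
General solution: C_1e^(t)(-1,1,0) + C_2e^(-2t)(3,-2,0) + C_3e^(2t)(4,-4,1).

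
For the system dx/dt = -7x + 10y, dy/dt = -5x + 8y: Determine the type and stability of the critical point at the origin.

saddle

A = [[-7,10],[-5,8]]; det(A-λI) = λ^2 - λ - 6.
λ = 3, -2: opposite signs.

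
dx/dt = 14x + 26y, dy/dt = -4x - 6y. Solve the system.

Coefficient matrix A = [[14, 26], [-4, -6]].
Characteristic polynomial det(A - λI) = λ^2 - 8λ + 20 = 0.
Eigenvalues λ = 4 ± 2i (complex conjugate pair).
For λ=4+2i: an eigenvector is (3,-1) - i(2,-1) = (3 - 2i, -1 + i).
A real fundamental pair from Re and Im of e^((4+2i)t)v: X_1 = e^(4t)(cos(2t)·(3,-1) + sin(2t)·(2,-1)), X_2 = e^(4t)(sin(2t)·(3,-1) - cos(2t)·(2,-1)).
General solution: c_1X_1 + c_2X_2.

x(t) = 2c_1e^(4t)sin(2t) + 3c_1e^(4t)cos(2t) + 3c_2e^(4t)sin(2t) - 2c_2e^(4t)cos(2t), y(t) = -c_1e^(4t)sin(2t) - c_1e^(4t)cos(2t) - c_2e^(4t)sin(2t) + c_2e^(4t)cos(2t)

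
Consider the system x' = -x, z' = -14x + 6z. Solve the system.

x(t) = K_2e^(-t), z(t) = -K_1e^(6t) + 2K_2e^(-t)

Coefficient matrix A = [[-1, 0], [-14, 6]].
Characteristic polynomial det(A - λI) = λ^2 - 5λ - 6 = 0.
Eigenvalues λ = 6, -1.
For λ=6: (A-λI) row 1 is [-7, 0], so an eigenvector is (0, -1).
For λ=-1: (A-λI) row 2 is [-14, 7], so an eigenvector is (1, 2).
General solution: K_1e^(6t)(0,-1) + K_2e^(-t)(1,2).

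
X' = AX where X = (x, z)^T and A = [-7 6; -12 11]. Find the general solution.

x(t) = -K_1e^(-t) - K_2e^(5t), z(t) = -K_1e^(-t) - 2K_2e^(5t)

Coefficient matrix A = [[-7, 6], [-12, 11]].
Characteristic polynomial det(A - λI) = λ^2 - 4λ - 5 = 0.
Eigenvalues λ = -1, 5.
For λ=-1: (A-λI) row 1 is [-6, 6], so an eigenvector is (-1, -1).
For λ=5: (A-λI) row 1 is [-12, 6], so an eigenvector is (-1, -2).
General solution: K_1e^(-t)(-1,-1) + K_2e^(5t)(-1,-2).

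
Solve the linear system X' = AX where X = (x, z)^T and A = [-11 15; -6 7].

x(t) = 2K_1e^(-2t)sin(3t) + K_1e^(-2t)cos(3t) + K_2e^(-2t)sin(3t) - 2K_2e^(-2t)cos(3t), z(t) = K_1e^(-2t)sin(3t) + K_1e^(-2t)cos(3t) + K_2e^(-2t)sin(3t) - K_2e^(-2t)cos(3t)

Coefficient matrix A = [[-11, 15], [-6, 7]].
Characteristic polynomial det(A - λI) = λ^2 + 4λ + 13 = 0.
Eigenvalues λ = -2 ± 3i (complex conjugate pair).
For λ=-2+3i: an eigenvector is (1,1) - i(2,1) = (1 - 2i, 1 - i).
A real fundamental pair from Re and Im of e^((-2+3i)t)v: X_1 = e^(-2t)(cos(3t)·(1,1) + sin(3t)·(2,1)), X_2 = e^(-2t)(sin(3t)·(1,1) - cos(3t)·(2,1)).
General solution: K_1X_1 + K_2X_2.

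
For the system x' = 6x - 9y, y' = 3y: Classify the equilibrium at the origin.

unstable node

A = [[6,-9],[0,3]]; det(A-λI) = λ^2 - 9λ + 18.
λ = 3, 6: both positive.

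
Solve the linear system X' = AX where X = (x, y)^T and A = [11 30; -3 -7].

x(t) = -3K_1e^(2t)sin(3t) - K_1e^(2t)cos(3t) - K_2e^(2t)sin(3t) + 3K_2e^(2t)cos(3t), y(t) = K_1e^(2t)sin(3t) - K_2e^(2t)cos(3t)

Coefficient matrix A = [[11, 30], [-3, -7]].
Characteristic polynomial det(A - λI) = λ^2 - 4λ + 13 = 0.
Eigenvalues λ = 2 ± 3i (complex conjugate pair).
For λ=2+3i: an eigenvector is (-1,0) - i(-3,1) = (-1 + 3i, 0 - i).
A real fundamental pair from Re and Im of e^((2+3i)t)v: X_1 = e^(2t)(cos(3t)·(-1,0) + sin(3t)·(-3,1)), X_2 = e^(2t)(sin(3t)·(-1,0) - cos(3t)·(-3,1)).
General solution: K_1X_1 + K_2X_2.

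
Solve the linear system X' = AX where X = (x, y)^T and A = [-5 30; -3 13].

Coefficient matrix A = [[-5, 30], [-3, 13]].
Characteristic polynomial det(A - λI) = λ^2 - 8λ + 25 = 0.
Eigenvalues λ = 4 ± 3i (complex conjugate pair).
For λ=4+3i: an eigenvector is (3,1) - i(1,0) = (3 - i, 1).
A real fundamental pair from Re and Im of e^((4+3i)t)v: X_1 = e^(4t)(cos(3t)·(3,1) + sin(3t)·(1,0)), X_2 = e^(4t)(sin(3t)·(3,1) - cos(3t)·(1,0)).
General solution: c_1X_1 + c_2X_2.

x(t) = c_1e^(4t)sin(3t) + 3c_1e^(4t)cos(3t) + 3c_2e^(4t)sin(3t) - c_2e^(4t)cos(3t), y(t) = c_1e^(4t)cos(3t) + c_2e^(4t)sin(3t)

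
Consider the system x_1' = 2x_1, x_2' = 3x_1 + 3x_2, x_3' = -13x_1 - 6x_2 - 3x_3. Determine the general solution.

Coefficient matrix A = [[2, 0, 0], [3, 3, 0], [-13, -6, -3]].
det(A - λI) = 0 gives eigenvalues λ = 2, 3, -3.
For λ=2: eigenvector (1,-3,1).
For λ=3: eigenvector (0,-1,1).
For λ=-3: eigenvector (0,0,-1).
General solution: K_1e^(2t)(1,-3,1) + K_2e^(3t)(0,-1,1) + K_3e^(-3t)(0,0,-1).

x_1(t) = K_1e^(2t), x_2(t) = -3K_1e^(2t) - K_2e^(3t), x_3(t) = K_1e^(2t) + K_2e^(3t) - K_3e^(-3t)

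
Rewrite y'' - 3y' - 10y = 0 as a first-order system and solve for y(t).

Let x_1 = y, x_2 = y'. Then x_1' = x_2 and x_2' = 10x_1 + 3x_2.
A = [[0,1],[10,3]]; det(A-λI) = λ^2 - 3λ - 10.
Eigenvalues λ = -2, 5 with eigenvectors (1,-2), (1,5).

y(t) = K_1e^(-2t) + K_2e^(5t)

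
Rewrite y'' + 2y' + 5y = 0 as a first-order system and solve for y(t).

y(t) = c_1e^(-t)cos(2t) + c_2e^(-t)sin(2t)

Let x_1 = y, x_2 = y'. Then x_1' = x_2 and x_2' = -5x_1 - 2x_2.
A = [[0,1],[-5,-2]]; det(A-λI) = λ^2 + 2λ + 5.
Eigenvalues λ = -1 ± 2i.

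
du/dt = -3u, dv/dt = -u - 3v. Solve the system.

u(t) = C_2e^(-3t), v(t) = -C_1e^(-3t) - C_2te^(-3t) + C_2e^(-3t)

Coefficient matrix A = [[-3, 0], [-1, -3]].
Characteristic polynomial det(A - λI) = λ^2 + 6λ + 9 = 0.
Single eigenvalue λ = -3 with algebraic multiplicity 2.
Eigenvector v = (0,-1); generalized eigenvector w with (A-λI)w=v is (1,1).
General solution: e^(-3t)[C_1·v + C_2·(t·v + w)].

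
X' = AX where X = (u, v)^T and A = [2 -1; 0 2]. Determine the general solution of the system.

u(t) = -C_1e^(2t) - C_2te^(2t) - 3C_2e^(2t), v(t) = C_2e^(2t)

Coefficient matrix A = [[2, -1], [0, 2]].
Characteristic polynomial det(A - λI) = λ^2 - 4λ + 4 = 0.
Single eigenvalue λ = 2 with algebraic multiplicity 2.
Eigenvector v = (-1,0); generalized eigenvector w with (A-λI)w=v is (-3,1).
General solution: e^(2t)[C_1·v + C_2·(t·v + w)].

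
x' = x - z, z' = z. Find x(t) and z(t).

Coefficient matrix A = [[1, -1], [0, 1]].
Characteristic polynomial det(A - λI) = λ^2 - 2λ + 1 = 0.
Single eigenvalue λ = 1 with algebraic multiplicity 2.
Eigenvector v = (-1,0); generalized eigenvector w with (A-λI)w=v is (-1,1).
General solution: e^(t)[K_1·v + K_2·(t·v + w)].

x(t) = -K_1e^(t) - K_2te^(t) - K_2e^(t), z(t) = K_2e^(t)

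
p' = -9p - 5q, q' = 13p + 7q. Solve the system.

p(t) = -C_1e^(-t)sin(t) + 2C_1e^(-t)cos(t) + 2C_2e^(-t)sin(t) + C_2e^(-t)cos(t), q(t) = 2C_1e^(-t)sin(t) - 3C_1e^(-t)cos(t) - 3C_2e^(-t)sin(t) - 2C_2e^(-t)cos(t)

Coefficient matrix A = [[-9, -5], [13, 7]].
Characteristic polynomial det(A - λI) = λ^2 + 2λ + 2 = 0.
Eigenvalues λ = -1 ± i (complex conjugate pair).
For λ=-1+i: an eigenvector is (2,-3) - i(-1,2) = (2 + i, -3 - 2i).
A real fundamental pair from Re and Im of e^((-1+i)t)v: X_1 = e^(-t)(cos(t)·(2,-3) + sin(t)·(-1,2)), X_2 = e^(-t)(sin(t)·(2,-3) - cos(t)·(-1,2)).
General solution: C_1X_1 + C_2X_2.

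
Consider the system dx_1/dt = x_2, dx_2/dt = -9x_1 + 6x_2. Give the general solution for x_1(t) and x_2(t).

Coefficient matrix A = [[0, 1], [-9, 6]].
Characteristic polynomial det(A - λI) = λ^2 - 6λ + 9 = 0.
Single eigenvalue λ = 3 with algebraic multiplicity 2.
Eigenvector v = (-1,-3); generalized eigenvector w with (A-λI)w=v is (0,-1).
General solution: e^(3t)[K_1·v + K_2·(t·v + w)].

x_1(t) = -K_1e^(3t) - K_2te^(3t), x_2(t) = -3K_1e^(3t) - 3K_2te^(3t) - K_2e^(3t)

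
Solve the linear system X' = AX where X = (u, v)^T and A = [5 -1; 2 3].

Coefficient matrix A = [[5, -1], [2, 3]].
Characteristic polynomial det(A - λI) = λ^2 - 8λ + 17 = 0.
Eigenvalues λ = 4 ± i (complex conjugate pair).
For λ=4+i: an eigenvector is (0,1) - i(-1,-1) = (0 + i, 1 + i).
A real fundamental pair from Re and Im of e^((4+i)t)v: X_1 = e^(4t)(cos(t)·(0,1) + sin(t)·(-1,-1)), X_2 = e^(4t)(sin(t)·(0,1) - cos(t)·(-1,-1)).
General solution: K_1X_1 + K_2X_2.

u(t) = -K_1e^(4t)sin(t) + K_2e^(4t)cos(t), v(t) = -K_1e^(4t)sin(t) + K_1e^(4t)cos(t) + K_2e^(4t)sin(t) + K_2e^(4t)cos(t)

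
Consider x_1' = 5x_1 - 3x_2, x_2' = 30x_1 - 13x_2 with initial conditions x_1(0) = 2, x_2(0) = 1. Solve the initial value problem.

x_1(t) = 5e^(-4t)sin(3t) + 2e^(-4t)cos(3t), x_2(t) = 17e^(-4t)sin(3t) + e^(-4t)cos(3t)

Coefficient matrix A = [[5, -3], [30, -13]].
Characteristic polynomial det(A - λI) = λ^2 + 8λ + 25 = 0.
Eigenvalues λ = -4 ± 3i (complex conjugate pair).
For λ=-4+3i: an eigenvector is (0,1) - i(-1,-3) = (0 + i, 1 + 3i).
A real fundamental pair from Re and Im of e^((-4+3i)t)v: X_1 = e^(-4t)(cos(3t)·(0,1) + sin(3t)·(-1,-3)), X_2 = e^(-4t)(sin(3t)·(0,1) - cos(3t)·(-1,-3)).
General solution: c_1X_1 + c_2X_2.
Applying x_1(0)=2, x_2(0)=1 gives c_1=-5, c_2=2.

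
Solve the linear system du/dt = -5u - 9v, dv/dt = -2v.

u(t) = -K_1e^(-5t) + 3K_2e^(-2t), v(t) = -K_2e^(-2t)

Coefficient matrix A = [[-5, -9], [0, -2]].
Characteristic polynomial det(A - λI) = λ^2 + 7λ + 10 = 0.
Eigenvalues λ = -5, -2.
For λ=-5: (A-λI) row 1 is [0, -9], so an eigenvector is (-1, 0).
For λ=-2: (A-λI) row 1 is [-3, -9], so an eigenvector is (3, -1).
General solution: K_1e^(-5t)(-1,0) + K_2e^(-2t)(3,-1).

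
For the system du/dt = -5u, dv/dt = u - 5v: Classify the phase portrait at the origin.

A = [[-5,0],[1,-5]]; det(A-λI) = λ^2 + 10λ + 25.
repeated λ = -5 with a single eigenvector.

stable improper node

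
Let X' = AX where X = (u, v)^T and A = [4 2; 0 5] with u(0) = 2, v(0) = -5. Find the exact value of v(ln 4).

-5120

A = [[4,2],[0,5]]; eigenvalues λ = 4, 5.
Eigenvectors: (1,0) for λ=4, (2,1) for λ=5.
From the initial condition, c_1 = 12, c_2 = -5.
v(ln 4) = (12)(4^4)(0) + (-5)(4^5)(1) = -5120.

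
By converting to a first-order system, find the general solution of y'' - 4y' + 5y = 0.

y(t) = c_1e^(2t)cos(t) + c_2e^(2t)sin(t)

Let x_1 = y, x_2 = y'. Then x_1' = x_2 and x_2' = -5x_1 + 4x_2.
A = [[0,1],[-5,4]]; det(A-λI) = λ^2 - 4λ + 5.
Eigenvalues λ = 2 ± i.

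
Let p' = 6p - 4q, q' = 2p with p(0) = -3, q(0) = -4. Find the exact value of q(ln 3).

A = [[6,-4],[2,0]]; eigenvalues λ = 2, 4.
Eigenvectors: (1,1) for λ=2, (2,1) for λ=4.
From the initial condition, c_1 = -5, c_2 = 1.
q(ln 3) = (-5)(3^2)(1) + (1)(3^4)(1) = 36.

36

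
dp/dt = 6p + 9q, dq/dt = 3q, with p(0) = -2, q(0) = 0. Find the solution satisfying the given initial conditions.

Coefficient matrix A = [[6, 9], [0, 3]].
Characteristic polynomial det(A - λI) = λ^2 - 9λ + 18 = 0.
Eigenvalues λ = 3, 6.
For λ=3: (A-λI) row 1 is [3, 9], so an eigenvector is (-3, 1).
For λ=6: (A-λI) row 1 is [0, 9], so an eigenvector is (-1, 0).
General solution: K_1e^(3t)(-3,1) + K_2e^(6t)(-1,0).
Applying p(0)=-2, q(0)=0 gives K_1=0, K_2=2.

p(t) = -2e^(6t), q(t) = 0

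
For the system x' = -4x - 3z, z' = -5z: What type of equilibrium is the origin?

A = [[-4,-3],[0,-5]]; det(A-λI) = λ^2 + 9λ + 20.
λ = -4, -5: both negative.

stable node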